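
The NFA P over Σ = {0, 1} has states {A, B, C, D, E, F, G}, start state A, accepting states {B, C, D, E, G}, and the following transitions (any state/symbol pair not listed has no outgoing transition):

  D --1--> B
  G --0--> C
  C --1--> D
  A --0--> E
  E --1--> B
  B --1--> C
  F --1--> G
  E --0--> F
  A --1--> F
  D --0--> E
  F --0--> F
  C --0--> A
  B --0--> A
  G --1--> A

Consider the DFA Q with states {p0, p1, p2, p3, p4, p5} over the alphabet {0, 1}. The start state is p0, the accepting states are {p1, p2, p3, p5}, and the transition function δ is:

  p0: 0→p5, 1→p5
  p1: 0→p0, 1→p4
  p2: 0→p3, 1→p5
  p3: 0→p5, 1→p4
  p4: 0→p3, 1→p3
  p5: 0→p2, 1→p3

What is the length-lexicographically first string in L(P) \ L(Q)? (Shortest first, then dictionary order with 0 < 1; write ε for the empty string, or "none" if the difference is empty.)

The string 011 is accepted by P but not by Q.
No shorter string lies in the difference, and 011 is the lexicographically first length-3 string in L(P) \ L(Q).

011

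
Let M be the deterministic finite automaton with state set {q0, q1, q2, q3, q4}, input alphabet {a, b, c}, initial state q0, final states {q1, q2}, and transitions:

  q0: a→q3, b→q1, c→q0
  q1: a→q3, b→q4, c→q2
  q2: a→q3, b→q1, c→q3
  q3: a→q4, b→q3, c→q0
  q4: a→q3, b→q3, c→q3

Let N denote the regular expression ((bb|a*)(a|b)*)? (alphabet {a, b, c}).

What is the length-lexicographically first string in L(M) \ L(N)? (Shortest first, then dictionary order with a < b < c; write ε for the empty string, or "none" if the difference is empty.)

bc

The string bc is accepted by M but not by N.
No shorter string lies in the difference, and bc is the lexicographically first length-2 string in L(M) \ L(N).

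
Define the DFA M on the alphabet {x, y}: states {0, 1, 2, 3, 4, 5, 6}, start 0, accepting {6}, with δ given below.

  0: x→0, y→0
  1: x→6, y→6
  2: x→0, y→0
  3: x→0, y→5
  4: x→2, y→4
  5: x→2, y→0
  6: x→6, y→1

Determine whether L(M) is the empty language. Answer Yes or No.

The states reachable from the start state are {0}.
None of the accepting states {6} is reachable, so no string is accepted and L(M) = ∅.

Yes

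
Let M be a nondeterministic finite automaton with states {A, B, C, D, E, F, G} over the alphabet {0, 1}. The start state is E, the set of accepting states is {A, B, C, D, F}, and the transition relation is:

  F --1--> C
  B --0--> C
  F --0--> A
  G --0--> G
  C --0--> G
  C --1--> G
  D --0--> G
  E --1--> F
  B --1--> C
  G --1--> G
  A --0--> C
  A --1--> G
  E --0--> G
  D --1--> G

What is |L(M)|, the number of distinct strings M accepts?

The useful subgraph on states {A, C, E, F} is acyclic, so L(M) is finite; the longest accepting path visits 4 useful states, giving maximum string length 3.
Counting accepting paths from E by length: 1 of length 1, 2 of length 2, 1 of length 3. Total 4.

4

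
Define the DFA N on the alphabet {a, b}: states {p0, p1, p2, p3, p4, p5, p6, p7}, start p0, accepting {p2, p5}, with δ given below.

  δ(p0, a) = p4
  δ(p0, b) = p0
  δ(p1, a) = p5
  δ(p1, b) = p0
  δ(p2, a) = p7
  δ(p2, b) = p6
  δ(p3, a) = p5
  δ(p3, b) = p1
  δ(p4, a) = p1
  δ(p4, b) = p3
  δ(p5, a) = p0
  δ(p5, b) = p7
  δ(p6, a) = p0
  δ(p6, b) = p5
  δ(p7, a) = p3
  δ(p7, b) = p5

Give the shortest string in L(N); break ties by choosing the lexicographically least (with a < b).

A breadth-first search from p0 reaches an accepting state first via the path p0 → p4 → p1 → p5 on input aaa.
No string of length < 3 is accepted (BFS exhausts all shorter strings without reaching an accepting state), and aaa is the lexicographically least accepting string of length 3.

aaa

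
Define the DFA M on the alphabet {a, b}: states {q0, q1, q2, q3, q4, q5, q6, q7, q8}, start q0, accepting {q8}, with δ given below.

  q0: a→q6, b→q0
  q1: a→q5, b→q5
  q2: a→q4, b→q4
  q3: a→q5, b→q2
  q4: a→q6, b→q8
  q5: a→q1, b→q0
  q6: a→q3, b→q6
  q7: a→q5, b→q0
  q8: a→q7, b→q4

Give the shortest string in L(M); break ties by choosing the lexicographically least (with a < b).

aabab

A breadth-first search from q0 reaches an accepting state first via the path q0 → q6 → q3 → q2 → q4 → q8 on input aabab.
No string of length < 5 is accepted (BFS exhausts all shorter strings without reaching an accepting state), and aabab is the lexicographically least accepting string of length 5.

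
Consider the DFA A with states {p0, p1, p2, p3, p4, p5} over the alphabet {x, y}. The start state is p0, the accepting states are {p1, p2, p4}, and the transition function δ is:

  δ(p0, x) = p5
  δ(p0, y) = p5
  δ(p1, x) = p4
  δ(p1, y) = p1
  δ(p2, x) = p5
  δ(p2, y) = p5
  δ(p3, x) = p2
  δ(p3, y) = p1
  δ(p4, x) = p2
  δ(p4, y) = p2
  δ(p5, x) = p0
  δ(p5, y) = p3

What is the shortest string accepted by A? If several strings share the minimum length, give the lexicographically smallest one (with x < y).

A breadth-first search from p0 reaches an accepting state first via the path p0 → p5 → p3 → p2 on input xyx.
No string of length < 3 is accepted (BFS exhausts all shorter strings without reaching an accepting state), and xyx is the lexicographically least accepting string of length 3.

xyx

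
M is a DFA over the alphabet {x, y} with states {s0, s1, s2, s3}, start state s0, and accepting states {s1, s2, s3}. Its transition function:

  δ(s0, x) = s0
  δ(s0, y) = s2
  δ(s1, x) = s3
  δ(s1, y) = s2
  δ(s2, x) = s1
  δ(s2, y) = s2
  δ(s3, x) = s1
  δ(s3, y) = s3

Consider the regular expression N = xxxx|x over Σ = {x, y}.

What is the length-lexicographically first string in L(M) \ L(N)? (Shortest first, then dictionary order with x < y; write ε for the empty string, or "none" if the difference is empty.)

The string y is accepted by M but not by N.
No shorter string lies in the difference, and y is the lexicographically first length-1 string in L(M) \ L(N).

y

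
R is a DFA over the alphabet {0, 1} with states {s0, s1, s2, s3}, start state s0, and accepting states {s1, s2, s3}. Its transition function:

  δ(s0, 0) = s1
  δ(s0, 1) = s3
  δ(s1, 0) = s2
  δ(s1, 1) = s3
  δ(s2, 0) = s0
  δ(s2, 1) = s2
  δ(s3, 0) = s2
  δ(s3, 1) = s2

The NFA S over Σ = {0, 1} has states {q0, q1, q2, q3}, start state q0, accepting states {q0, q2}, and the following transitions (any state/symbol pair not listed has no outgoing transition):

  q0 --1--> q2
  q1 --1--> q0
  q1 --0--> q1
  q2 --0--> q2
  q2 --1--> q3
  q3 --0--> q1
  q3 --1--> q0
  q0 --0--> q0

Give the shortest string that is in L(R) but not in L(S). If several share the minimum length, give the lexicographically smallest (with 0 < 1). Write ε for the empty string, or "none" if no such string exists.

The string 11 is accepted by R but not by S.
No shorter string lies in the difference, and 11 is the lexicographically first length-2 string in L(R) \ L(S).

11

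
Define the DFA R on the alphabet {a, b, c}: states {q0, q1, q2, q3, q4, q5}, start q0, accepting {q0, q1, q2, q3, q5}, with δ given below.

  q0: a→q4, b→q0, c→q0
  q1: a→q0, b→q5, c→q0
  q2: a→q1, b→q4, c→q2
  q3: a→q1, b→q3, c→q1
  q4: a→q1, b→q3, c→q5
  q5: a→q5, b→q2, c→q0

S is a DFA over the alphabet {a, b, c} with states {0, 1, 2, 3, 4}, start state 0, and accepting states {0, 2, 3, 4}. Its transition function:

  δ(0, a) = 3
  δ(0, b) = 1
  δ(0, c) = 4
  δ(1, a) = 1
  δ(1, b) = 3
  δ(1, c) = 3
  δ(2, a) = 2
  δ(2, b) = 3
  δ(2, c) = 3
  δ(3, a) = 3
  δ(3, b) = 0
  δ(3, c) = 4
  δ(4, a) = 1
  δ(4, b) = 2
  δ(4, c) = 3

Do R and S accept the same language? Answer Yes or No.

No

The string b is accepted by R but rejected by S.
So L(R) ≠ L(S).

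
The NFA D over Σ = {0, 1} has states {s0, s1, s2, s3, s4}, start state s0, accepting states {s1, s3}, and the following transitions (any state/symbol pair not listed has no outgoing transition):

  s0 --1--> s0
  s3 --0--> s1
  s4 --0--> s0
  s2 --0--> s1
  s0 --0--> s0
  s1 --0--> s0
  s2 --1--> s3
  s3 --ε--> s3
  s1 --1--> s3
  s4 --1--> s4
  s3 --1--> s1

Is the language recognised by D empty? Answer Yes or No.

Yes

The states reachable from the start state are {s0}.
None of the accepting states {s1, s3} is reachable, so no string is accepted and L(D) = ∅.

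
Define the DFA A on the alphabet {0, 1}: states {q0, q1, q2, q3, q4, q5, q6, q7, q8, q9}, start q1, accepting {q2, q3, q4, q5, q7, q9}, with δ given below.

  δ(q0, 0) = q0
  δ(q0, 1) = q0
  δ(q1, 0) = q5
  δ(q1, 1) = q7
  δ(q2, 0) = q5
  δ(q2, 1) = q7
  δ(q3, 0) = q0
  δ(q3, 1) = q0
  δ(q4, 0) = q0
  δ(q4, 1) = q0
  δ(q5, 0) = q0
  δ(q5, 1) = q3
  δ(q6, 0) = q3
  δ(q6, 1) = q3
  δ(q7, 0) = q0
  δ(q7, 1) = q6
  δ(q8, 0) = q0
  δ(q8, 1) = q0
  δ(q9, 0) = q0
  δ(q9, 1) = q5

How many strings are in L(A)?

5

The useful subgraph on states {q1, q3, q5, q6, q7} is acyclic, so L(A) is finite; the longest accepting path visits 4 useful states, giving maximum string length 3.
Counting accepting paths from q1 by length: 2 of length 1, 1 of length 2, 2 of length 3. Total 5.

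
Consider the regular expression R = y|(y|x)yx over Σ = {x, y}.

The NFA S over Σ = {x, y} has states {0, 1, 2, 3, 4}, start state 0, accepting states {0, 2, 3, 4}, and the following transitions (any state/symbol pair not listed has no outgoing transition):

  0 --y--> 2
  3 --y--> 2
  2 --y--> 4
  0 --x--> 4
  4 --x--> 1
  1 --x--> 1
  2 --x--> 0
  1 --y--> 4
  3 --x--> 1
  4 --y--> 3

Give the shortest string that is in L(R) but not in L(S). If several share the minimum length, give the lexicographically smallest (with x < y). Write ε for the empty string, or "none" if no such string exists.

The string xyx is accepted by R but not by S.
No shorter string lies in the difference, and xyx is the lexicographically first length-3 string in L(R) \ L(S).

xyx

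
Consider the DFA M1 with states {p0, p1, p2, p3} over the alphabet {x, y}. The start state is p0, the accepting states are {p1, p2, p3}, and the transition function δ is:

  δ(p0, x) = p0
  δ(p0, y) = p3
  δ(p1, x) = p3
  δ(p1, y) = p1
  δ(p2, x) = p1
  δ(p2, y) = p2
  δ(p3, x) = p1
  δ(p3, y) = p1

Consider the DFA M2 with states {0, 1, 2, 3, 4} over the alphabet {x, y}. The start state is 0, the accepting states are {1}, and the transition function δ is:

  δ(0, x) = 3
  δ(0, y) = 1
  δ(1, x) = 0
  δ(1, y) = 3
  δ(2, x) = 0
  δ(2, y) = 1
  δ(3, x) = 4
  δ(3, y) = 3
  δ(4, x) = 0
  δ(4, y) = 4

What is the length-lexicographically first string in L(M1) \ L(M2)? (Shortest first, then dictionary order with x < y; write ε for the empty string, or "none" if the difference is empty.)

The string xy is accepted by M1 but not by M2.
No shorter string lies in the difference, and xy is the lexicographically first length-2 string in L(M1) \ L(M2).

xy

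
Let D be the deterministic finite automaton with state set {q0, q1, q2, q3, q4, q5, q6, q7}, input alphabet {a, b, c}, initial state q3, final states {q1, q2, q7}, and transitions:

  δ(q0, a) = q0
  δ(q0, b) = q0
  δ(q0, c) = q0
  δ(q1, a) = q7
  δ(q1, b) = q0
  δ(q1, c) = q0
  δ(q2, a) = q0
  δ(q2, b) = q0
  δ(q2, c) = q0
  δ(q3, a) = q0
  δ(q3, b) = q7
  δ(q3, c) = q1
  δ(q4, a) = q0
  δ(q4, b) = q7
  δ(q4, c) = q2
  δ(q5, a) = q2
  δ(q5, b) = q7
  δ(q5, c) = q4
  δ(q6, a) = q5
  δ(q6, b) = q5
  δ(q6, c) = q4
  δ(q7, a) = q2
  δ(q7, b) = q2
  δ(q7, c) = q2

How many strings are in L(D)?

9

The useful subgraph on states {q1, q2, q3, q7} is acyclic, so L(D) is finite; the longest accepting path visits 4 useful states, giving maximum string length 3.
Counting accepting paths from q3 by length: 2 of length 1, 4 of length 2, 3 of length 3. Total 9.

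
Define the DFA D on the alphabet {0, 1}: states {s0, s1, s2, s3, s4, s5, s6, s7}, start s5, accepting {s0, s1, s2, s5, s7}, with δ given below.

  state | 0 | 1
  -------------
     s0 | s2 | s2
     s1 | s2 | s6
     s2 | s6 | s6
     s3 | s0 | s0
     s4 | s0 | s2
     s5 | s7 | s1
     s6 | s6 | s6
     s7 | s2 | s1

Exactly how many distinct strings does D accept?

7

The useful subgraph on states {s1, s2, s5, s7} is acyclic, so L(D) is finite; the longest accepting path visits 4 useful states, giving maximum string length 3.
Counting accepting paths from s5 by length: 1 of length 0, 2 of length 1, 3 of length 2, 1 of length 3. Total 7.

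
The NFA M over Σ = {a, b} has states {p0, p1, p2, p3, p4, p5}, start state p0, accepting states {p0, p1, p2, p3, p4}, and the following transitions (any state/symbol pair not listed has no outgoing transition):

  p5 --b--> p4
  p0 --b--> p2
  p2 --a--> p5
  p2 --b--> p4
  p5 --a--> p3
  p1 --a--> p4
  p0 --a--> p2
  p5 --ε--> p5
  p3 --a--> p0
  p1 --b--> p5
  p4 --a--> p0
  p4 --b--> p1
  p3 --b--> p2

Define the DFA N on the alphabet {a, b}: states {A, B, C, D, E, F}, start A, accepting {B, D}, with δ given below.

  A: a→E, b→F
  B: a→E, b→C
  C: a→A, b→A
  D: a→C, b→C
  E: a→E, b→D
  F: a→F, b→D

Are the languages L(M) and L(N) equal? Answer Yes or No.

No

The empty string ε is accepted by M but rejected by N.
So L(M) ≠ L(N).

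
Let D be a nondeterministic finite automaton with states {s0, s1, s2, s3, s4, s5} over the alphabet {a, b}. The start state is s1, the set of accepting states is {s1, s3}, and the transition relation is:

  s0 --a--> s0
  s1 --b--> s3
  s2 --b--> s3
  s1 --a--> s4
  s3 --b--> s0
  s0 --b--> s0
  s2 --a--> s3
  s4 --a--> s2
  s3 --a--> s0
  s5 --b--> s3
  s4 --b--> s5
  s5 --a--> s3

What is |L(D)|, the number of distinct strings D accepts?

6

The useful subgraph on states {s1, s2, s3, s4, s5} is acyclic, so L(D) is finite; the longest accepting path visits 4 useful states, giving maximum string length 3.
Counting accepting paths from s1 by length: 1 of length 0, 1 of length 1, 4 of length 3. Total 6.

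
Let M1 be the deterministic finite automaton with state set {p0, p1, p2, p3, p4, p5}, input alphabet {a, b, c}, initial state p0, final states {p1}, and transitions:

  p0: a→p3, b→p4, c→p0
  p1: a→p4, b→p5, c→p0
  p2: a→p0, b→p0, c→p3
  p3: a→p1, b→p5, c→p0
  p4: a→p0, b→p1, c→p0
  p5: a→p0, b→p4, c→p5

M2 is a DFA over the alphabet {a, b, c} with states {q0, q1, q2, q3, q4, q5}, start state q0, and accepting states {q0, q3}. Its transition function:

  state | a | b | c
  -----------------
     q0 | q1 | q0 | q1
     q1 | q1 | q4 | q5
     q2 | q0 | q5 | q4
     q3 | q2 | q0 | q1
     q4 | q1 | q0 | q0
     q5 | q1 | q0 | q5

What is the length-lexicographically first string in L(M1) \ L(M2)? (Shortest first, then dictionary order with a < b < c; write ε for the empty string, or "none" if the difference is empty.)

The string aa is accepted by M1 but not by M2.
No shorter string lies in the difference, and aa is the lexicographically first length-2 string in L(M1) \ L(M2).

aa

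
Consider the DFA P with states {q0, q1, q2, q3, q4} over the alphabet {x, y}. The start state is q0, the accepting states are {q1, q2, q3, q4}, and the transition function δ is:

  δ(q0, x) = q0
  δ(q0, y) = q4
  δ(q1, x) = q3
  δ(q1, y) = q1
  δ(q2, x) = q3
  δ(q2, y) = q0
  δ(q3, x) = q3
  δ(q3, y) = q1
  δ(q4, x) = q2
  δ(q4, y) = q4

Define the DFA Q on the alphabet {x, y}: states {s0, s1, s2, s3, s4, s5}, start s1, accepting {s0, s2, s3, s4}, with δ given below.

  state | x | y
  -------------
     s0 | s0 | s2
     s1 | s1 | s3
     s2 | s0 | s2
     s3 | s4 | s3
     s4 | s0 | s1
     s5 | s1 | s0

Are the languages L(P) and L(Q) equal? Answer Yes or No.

Yes

Exploring the product automaton P × Q from the start pair (q0, s1), following both machines on each input symbol, reaches 5 state pairs: (q0, s1), (q4, s3), (q2, s4), (q3, s0), (q1, s2).
P accepts in {q1, q2, q3, q4} and Q accepts in {s0, s2, s3, s4}. In every reachable pair the two components are either both accepting — (q4, s3), (q2, s4), (q3, s0), (q1, s2) — or both non-accepting, so no string is accepted by exactly one of the machines: L(P) \ L(Q) and L(Q) \ L(P) are both empty.
Hence every string is accepted by P iff it is accepted by Q, and the two languages coincide.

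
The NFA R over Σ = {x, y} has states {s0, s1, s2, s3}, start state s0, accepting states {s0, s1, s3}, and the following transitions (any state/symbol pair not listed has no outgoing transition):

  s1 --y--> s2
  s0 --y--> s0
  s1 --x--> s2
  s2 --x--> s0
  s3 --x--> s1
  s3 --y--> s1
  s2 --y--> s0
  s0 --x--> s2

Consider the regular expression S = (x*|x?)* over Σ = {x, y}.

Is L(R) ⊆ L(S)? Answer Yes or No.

The string y is in L(R) but not in L(S).
So L(R) ⊄ L(S).

No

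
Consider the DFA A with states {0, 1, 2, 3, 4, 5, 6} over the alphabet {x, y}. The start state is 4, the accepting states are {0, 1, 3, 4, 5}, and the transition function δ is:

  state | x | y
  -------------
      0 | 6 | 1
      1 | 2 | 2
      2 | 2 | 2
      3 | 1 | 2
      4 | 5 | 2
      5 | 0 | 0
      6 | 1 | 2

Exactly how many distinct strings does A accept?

8

The useful subgraph on states {0, 1, 4, 5, 6} is acyclic, so L(A) is finite; the longest accepting path visits 5 useful states, giving maximum string length 4.
Counting accepting paths from 4 by length: 1 of length 0, 1 of length 1, 2 of length 2, 2 of length 3, 2 of length 4. Total 8.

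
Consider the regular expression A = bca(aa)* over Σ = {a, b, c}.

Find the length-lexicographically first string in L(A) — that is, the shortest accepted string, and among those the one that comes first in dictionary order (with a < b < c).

bca

By inspection of the expression, no string of length less than 3 matches, and bca is the lexicographically first match of length 3.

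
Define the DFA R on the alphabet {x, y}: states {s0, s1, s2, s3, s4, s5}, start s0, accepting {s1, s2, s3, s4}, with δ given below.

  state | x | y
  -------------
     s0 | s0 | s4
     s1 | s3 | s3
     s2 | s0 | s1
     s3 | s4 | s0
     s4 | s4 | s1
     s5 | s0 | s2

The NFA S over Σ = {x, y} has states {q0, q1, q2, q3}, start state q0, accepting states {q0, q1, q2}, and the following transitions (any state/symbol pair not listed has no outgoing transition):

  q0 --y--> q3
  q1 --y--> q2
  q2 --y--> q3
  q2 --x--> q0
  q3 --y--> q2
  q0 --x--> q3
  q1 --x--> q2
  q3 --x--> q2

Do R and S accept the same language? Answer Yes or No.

No

The string y is accepted by R but rejected by S.
So L(R) ≠ L(S).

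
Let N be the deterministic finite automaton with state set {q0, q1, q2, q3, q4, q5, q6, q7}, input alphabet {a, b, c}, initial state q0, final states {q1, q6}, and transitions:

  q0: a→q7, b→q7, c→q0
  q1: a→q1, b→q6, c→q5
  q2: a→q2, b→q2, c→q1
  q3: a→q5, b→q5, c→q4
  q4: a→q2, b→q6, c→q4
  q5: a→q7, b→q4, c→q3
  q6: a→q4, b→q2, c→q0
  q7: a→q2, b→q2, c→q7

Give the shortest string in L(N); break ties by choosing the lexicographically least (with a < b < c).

A breadth-first search from q0 reaches an accepting state first via the path q0 → q7 → q2 → q1 on input aac.
No string of length < 3 is accepted (BFS exhausts all shorter strings without reaching an accepting state), and aac is the lexicographically least accepting string of length 3.

aac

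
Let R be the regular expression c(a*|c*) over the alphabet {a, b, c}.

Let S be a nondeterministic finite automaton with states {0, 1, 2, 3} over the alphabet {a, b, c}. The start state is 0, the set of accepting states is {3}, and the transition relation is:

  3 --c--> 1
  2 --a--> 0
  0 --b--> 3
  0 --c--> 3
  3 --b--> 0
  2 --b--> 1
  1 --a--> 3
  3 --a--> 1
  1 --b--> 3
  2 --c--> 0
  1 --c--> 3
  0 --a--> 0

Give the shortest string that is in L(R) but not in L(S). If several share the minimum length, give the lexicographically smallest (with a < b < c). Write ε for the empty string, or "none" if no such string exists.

The string ca is accepted by R but not by S.
No shorter string lies in the difference, and ca is the lexicographically first length-2 string in L(R) \ L(S).

ca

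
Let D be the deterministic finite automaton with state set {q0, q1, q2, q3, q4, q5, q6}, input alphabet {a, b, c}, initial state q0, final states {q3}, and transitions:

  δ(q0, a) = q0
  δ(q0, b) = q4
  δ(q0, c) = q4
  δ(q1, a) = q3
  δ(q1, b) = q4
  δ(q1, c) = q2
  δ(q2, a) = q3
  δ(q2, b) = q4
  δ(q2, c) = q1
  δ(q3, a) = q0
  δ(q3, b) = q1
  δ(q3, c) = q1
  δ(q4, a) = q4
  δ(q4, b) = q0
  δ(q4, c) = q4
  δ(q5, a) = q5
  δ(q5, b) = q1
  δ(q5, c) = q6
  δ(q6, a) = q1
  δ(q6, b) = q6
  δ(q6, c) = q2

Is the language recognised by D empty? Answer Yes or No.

The states reachable from the start state are {q0, q4}.
None of the accepting states {q3} is reachable, so no string is accepted and L(D) = ∅.

Yes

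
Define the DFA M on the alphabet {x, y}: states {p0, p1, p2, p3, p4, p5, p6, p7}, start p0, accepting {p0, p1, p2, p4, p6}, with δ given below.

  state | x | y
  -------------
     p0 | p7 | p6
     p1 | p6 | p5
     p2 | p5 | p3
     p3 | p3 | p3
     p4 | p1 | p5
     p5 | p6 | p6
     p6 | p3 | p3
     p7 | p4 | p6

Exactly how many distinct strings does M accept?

The useful subgraph on states {p0, p1, p4, p5, p6, p7} is acyclic, so L(M) is finite; the longest accepting path visits 6 useful states, giving maximum string length 5.
Counting accepting paths from p0 by length: 1 of length 0, 1 of length 1, 2 of length 2, 1 of length 3, 3 of length 4, 2 of length 5. Total 10.

10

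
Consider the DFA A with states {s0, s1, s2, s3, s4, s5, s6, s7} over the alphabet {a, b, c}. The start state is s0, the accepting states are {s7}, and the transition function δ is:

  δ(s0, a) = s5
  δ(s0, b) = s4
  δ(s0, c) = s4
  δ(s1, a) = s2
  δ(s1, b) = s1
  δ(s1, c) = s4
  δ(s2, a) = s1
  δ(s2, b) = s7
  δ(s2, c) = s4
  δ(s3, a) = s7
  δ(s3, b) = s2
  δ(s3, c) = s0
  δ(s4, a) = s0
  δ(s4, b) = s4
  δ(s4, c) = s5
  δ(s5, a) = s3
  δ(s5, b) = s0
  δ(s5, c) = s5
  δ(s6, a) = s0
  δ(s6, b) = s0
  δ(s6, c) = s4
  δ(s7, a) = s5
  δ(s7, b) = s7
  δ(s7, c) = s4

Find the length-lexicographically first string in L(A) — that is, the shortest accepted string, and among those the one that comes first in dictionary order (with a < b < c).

A breadth-first search from s0 reaches an accepting state first via the path s0 → s5 → s3 → s7 on input aaa.
No string of length < 3 is accepted (BFS exhausts all shorter strings without reaching an accepting state), and aaa is the lexicographically least accepting string of length 3.

aaa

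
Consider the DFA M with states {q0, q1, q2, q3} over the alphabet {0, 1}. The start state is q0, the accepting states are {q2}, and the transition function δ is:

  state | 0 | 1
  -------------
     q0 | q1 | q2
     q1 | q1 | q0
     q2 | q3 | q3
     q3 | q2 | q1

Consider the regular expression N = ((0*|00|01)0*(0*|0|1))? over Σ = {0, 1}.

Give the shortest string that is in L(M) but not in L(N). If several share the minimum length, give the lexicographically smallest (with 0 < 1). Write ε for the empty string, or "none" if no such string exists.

The string 100 is accepted by M but not by N.
No shorter string lies in the difference, and 100 is the lexicographically first length-3 string in L(M) \ L(N).

100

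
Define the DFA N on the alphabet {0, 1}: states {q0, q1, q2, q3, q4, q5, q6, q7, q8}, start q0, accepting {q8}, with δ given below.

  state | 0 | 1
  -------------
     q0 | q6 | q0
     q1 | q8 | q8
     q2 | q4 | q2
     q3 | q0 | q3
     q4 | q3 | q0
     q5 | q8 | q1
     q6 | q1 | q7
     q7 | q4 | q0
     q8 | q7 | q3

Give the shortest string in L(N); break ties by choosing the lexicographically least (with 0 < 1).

000

A breadth-first search from q0 reaches an accepting state first via the path q0 → q6 → q1 → q8 on input 000.
No string of length < 3 is accepted (BFS exhausts all shorter strings without reaching an accepting state), and 000 is the lexicographically least accepting string of length 3.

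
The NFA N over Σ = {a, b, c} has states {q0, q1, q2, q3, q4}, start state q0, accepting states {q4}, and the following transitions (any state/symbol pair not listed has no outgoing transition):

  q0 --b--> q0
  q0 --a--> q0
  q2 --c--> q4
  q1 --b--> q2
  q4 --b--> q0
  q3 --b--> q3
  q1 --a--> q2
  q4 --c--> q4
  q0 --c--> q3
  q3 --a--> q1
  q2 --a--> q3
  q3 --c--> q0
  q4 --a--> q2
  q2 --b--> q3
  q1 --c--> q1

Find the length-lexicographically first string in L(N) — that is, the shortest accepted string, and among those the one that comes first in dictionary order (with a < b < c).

A breadth-first search from q0 reaches an accepting state first via the path q0 → q3 → q1 → q2 → q4 on input caac.
No string of length < 4 is accepted (BFS exhausts all shorter strings without reaching an accepting state), and caac is the lexicographically least accepting string of length 4.

caac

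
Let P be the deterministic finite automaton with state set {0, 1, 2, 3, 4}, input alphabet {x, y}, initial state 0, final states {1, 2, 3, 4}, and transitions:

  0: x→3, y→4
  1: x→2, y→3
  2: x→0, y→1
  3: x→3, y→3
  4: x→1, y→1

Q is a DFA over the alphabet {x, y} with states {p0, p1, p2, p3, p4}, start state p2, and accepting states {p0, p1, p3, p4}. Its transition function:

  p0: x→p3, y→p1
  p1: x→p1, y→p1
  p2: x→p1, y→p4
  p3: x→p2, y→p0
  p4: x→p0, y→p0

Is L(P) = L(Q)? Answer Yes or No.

Exploring the product automaton P × Q from the start pair (0, p2), following both machines on each input symbol, reaches 5 state pairs: (0, p2), (3, p1), (4, p4), (1, p0), (2, p3).
P accepts in {1, 2, 3, 4} and Q accepts in {p0, p1, p3, p4}. In every reachable pair the two components are either both accepting — (3, p1), (4, p4), (1, p0), (2, p3) — or both non-accepting, so no string is accepted by exactly one of the machines: L(P) \ L(Q) and L(Q) \ L(P) are both empty.
Hence every string is accepted by P iff it is accepted by Q, and the two languages coincide.

Yes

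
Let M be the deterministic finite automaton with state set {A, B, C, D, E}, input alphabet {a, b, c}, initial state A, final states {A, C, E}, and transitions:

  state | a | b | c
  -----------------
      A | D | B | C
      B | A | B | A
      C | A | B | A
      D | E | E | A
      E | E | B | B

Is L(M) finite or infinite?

State A is reachable from the start and can reach an accepting state, and it lies on the cycle A → B → A.
Traversing that cycle any number of times yields accepted strings of unbounded length, so the language is infinite.

infinite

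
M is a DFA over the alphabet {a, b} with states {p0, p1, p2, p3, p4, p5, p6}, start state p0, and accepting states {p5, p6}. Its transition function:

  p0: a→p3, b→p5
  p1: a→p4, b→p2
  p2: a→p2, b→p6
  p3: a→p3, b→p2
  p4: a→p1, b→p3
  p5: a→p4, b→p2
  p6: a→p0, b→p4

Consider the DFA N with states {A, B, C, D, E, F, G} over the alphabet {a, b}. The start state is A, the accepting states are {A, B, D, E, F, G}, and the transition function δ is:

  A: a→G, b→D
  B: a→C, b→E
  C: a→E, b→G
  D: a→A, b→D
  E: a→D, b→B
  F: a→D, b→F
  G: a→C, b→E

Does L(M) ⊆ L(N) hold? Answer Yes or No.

Yes

Exploring the product automaton M × N from the start pair (p0, A), following both machines on each input symbol, reaches 32 state pairs: (p0, A), (p3, G), (p5, D), (p3, C), (p2, E), (p4, A), (p2, D), (p3, E), (p2, G), (p6, B), (p1, G), (p3, D), (p2, A), (p6, D), (p2, B), (p2, C), (p6, E), (p0, C), (p4, E), (p4, C), (p3, A), (p4, D), (p6, G), (p0, D), (p4, B), (p5, G), (p1, D), (p3, B), (p1, E), (p1, A), (p1, C), (p4, G).
M accepts in {p5, p6} and N accepts in {A, B, D, E, F, G}. The reachable pairs whose M-component is accepting are (p5, D), (p6, B), (p6, D), (p6, E), (p6, G), (p5, G); in each of them the N-component is accepting too, so the product for L(M) \ L(N) (M-component accepting, N-component rejecting) has no reachable accepting pair and the difference is empty.
Hence every string in L(M) is also in L(N).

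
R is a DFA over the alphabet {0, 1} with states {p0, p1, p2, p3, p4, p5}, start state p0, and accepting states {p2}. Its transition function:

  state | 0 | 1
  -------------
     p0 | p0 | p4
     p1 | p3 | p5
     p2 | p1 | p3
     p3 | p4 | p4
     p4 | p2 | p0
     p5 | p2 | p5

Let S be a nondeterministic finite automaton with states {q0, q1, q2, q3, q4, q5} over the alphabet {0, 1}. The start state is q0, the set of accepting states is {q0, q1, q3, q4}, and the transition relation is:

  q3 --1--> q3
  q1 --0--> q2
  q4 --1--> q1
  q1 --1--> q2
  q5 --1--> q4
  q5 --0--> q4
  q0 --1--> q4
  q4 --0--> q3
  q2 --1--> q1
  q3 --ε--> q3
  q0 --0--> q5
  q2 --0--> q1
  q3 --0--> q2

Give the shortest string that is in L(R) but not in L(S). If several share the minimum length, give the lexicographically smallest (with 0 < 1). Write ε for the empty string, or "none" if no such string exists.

The string 0010 is accepted by R but not by S.
No shorter string lies in the difference, and 0010 is the lexicographically first length-4 string in L(R) \ L(S).

0010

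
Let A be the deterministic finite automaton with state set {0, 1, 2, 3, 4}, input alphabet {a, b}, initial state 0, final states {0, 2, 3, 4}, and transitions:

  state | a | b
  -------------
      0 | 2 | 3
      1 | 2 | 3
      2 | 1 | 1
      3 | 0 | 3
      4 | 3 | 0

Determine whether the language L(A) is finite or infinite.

State 2 is reachable from the start and can reach an accepting state, and it lies on the cycle 2 → 1 → 2.
Traversing that cycle any number of times yields accepted strings of unbounded length, so the language is infinite.

infinite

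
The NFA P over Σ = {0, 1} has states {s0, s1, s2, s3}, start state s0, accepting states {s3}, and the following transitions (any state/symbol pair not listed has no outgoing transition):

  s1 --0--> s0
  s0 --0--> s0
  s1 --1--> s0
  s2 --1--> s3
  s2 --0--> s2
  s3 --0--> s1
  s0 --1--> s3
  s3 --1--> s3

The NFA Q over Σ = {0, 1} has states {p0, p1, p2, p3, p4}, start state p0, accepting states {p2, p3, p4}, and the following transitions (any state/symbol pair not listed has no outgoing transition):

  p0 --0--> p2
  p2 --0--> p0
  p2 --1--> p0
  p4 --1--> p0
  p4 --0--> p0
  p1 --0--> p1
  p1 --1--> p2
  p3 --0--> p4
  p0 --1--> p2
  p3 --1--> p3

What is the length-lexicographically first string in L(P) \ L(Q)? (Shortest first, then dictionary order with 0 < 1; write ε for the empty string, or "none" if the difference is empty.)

The string 01 is accepted by P but not by Q.
No shorter string lies in the difference, and 01 is the lexicographically first length-2 string in L(P) \ L(Q).

01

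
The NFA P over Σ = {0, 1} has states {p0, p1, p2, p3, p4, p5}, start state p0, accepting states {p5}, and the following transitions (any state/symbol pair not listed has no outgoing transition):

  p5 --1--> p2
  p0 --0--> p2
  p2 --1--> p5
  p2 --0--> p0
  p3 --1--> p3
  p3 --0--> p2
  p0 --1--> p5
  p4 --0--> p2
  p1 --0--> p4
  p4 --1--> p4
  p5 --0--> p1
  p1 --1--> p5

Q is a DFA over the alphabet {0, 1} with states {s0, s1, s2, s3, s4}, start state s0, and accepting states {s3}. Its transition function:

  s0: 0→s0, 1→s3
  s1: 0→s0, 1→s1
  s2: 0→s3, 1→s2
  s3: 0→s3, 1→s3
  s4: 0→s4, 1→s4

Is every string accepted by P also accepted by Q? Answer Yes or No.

Exploring the product automaton P × Q from the start pair (p0, s0), following both machines on each input symbol, reaches 7 state pairs: (p0, s0), (p2, s0), (p5, s3), (p1, s3), (p2, s3), (p4, s3), (p0, s3).
P accepts in {p5} and Q accepts in {s3}. The reachable pairs whose P-component is accepting are (p5, s3); in each of them the Q-component is accepting too, so the product for L(P) \ L(Q) (P-component accepting, Q-component rejecting) has no reachable accepting pair and the difference is empty.
Hence every string in L(P) is also in L(Q).

Yes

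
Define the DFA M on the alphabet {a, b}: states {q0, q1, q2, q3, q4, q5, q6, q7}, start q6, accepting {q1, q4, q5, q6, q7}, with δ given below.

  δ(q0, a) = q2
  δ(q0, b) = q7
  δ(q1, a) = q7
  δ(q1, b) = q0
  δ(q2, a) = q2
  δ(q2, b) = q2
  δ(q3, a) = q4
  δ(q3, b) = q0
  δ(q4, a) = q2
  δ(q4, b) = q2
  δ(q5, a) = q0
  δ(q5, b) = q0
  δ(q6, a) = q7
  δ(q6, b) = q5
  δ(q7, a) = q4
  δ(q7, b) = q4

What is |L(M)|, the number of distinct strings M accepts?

The useful subgraph on states {q0, q4, q5, q6, q7} is acyclic, so L(M) is finite; the longest accepting path visits 5 useful states, giving maximum string length 4.
Counting accepting paths from q6 by length: 1 of length 0, 2 of length 1, 2 of length 2, 2 of length 3, 4 of length 4. Total 11.

11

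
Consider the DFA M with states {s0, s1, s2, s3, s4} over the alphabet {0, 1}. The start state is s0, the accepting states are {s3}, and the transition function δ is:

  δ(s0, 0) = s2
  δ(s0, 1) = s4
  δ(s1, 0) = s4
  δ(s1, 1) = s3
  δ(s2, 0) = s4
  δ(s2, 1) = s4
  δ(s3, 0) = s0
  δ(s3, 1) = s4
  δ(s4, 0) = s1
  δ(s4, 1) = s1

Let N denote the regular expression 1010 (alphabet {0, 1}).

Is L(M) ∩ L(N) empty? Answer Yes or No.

Yes

Converting the expression N to a DFA (subset construction, then merging equivalent states) gives the minimal DFA with states {n0, n1, n2, n3, n4, n5}, start state n0, accepting states {n5} and transitions n0: 0→n1, 1→n2; n1: 0→n1, 1→n1; n2: 0→n3, 1→n1; n3: 0→n1, 1→n4; n4: 0→n5, 1→n1; n5: 0→n1, 1→n1.
Exploring the product automaton M × N from the start pair (s0, n0), following both machines on each input symbol, reaches 10 state pairs: (s0, n0), (s2, n1), (s4, n2), (s4, n1), (s1, n3), (s1, n1), (s3, n4), (s3, n1), (s0, n5), (s0, n1).
M accepts in {s3} and N accepts in {n5}; no reachable pair has both components accepting, so no string drives both machines to acceptance simultaneously and L(M) ∩ L(N) = ∅.
So no string is accepted by both, and the intersection is empty.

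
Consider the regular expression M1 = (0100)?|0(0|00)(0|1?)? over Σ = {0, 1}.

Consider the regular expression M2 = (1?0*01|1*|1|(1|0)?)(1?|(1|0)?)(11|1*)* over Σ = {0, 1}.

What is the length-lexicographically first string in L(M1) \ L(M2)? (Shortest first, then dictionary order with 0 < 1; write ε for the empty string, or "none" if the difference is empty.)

000

The string 000 is accepted by M1 but not by M2.
No shorter string lies in the difference, and 000 is the lexicographically first length-3 string in L(M1) \ L(M2).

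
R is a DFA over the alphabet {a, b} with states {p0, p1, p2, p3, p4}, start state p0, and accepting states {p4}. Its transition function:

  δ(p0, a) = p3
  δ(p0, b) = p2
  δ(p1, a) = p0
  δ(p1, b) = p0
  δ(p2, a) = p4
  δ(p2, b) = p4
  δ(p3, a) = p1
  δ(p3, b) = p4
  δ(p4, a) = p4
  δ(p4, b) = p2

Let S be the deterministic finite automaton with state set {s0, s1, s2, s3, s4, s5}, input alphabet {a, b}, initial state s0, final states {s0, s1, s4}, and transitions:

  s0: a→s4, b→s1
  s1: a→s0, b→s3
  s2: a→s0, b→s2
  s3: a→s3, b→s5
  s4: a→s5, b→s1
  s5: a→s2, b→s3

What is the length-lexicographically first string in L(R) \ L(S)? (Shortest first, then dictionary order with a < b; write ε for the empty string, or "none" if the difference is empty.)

The string bb is accepted by R but not by S.
No shorter string lies in the difference, and bb is the lexicographically first length-2 string in L(R) \ L(S).

bb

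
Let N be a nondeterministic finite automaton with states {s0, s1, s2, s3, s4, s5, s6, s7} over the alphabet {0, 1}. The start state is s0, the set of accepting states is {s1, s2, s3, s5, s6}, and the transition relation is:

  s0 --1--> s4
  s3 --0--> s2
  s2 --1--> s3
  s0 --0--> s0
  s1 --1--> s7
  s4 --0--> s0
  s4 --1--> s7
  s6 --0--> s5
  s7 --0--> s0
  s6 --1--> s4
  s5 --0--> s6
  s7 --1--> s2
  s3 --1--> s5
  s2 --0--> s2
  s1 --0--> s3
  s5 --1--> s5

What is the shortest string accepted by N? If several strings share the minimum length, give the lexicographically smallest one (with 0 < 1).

111

A breadth-first search from s0 reaches an accepting state first via the path s0 → s4 → s7 → s2 on input 111.
No string of length < 3 is accepted (BFS exhausts all shorter strings without reaching an accepting state), and 111 is the lexicographically least accepting string of length 3.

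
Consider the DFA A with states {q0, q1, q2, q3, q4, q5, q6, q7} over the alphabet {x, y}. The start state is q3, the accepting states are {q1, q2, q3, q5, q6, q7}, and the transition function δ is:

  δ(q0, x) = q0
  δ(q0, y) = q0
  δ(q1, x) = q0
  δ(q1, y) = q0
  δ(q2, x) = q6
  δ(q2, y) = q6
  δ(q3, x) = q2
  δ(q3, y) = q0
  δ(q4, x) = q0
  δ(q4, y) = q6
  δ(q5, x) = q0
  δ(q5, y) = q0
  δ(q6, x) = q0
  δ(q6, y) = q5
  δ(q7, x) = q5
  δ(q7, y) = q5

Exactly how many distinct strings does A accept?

The useful subgraph on states {q2, q3, q5, q6} is acyclic, so L(A) is finite; the longest accepting path visits 4 useful states, giving maximum string length 3.
Counting accepting paths from q3 by length: 1 of length 0, 1 of length 1, 2 of length 2, 2 of length 3. Total 6.

6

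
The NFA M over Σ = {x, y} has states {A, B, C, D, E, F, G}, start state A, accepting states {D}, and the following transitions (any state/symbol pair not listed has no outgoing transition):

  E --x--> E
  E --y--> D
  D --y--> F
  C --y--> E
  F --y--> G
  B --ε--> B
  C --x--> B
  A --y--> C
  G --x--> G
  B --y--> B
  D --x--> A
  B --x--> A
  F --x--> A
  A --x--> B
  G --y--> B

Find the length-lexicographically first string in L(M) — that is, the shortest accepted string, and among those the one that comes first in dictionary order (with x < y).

A breadth-first search from A reaches an accepting state first via the path A → C → E → D on input yyy.
No string of length < 3 is accepted (BFS exhausts all shorter strings without reaching an accepting state), and yyy is the lexicographically least accepting string of length 3.

yyy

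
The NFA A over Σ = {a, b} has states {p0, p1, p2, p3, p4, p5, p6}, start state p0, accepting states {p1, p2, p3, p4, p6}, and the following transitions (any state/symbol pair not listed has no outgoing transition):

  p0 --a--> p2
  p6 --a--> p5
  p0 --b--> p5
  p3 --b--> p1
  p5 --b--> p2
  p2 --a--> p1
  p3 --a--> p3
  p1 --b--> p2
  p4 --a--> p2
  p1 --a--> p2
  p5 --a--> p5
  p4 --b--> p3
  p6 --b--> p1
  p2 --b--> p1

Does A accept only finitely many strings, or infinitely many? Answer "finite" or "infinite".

infinite

State p2 is reachable from the start and can reach an accepting state, and it lies on the cycle p2 → p1 → p2.
Traversing that cycle any number of times yields accepted strings of unbounded length, so the language is infinite.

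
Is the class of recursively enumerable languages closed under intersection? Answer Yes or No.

Yes

Run the recogniser for L₁; if it accepts, run the recogniser for L₂ and accept if that accepts too. If either runs forever the input is never accepted, which is all a recogniser needs.
So the recursively enumerable languages are closed under intersection.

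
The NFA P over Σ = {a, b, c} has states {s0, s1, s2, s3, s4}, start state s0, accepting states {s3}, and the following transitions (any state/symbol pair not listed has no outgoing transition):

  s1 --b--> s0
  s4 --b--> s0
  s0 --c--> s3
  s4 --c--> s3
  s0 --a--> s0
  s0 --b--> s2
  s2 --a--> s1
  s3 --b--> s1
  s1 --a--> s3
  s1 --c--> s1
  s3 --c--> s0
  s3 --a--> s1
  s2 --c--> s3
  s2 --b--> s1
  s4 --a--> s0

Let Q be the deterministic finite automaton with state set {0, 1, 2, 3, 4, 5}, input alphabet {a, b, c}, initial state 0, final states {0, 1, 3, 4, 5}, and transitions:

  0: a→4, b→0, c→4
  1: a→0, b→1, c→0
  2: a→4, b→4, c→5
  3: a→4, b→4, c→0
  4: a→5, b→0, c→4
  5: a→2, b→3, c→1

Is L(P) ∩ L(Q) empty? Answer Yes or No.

The string c is accepted by both P and Q.
Hence L(P) ∩ L(Q) ≠ ∅.

No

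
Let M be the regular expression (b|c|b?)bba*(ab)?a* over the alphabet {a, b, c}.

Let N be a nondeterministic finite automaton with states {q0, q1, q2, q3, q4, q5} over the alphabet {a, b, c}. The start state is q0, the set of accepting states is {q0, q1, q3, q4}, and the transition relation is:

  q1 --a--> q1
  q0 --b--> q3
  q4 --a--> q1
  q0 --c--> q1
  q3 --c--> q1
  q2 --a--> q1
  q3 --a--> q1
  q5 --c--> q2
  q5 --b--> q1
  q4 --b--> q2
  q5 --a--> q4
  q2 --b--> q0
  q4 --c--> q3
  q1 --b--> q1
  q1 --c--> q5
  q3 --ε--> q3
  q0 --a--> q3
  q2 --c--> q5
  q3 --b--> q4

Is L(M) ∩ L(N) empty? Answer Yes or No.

No

The string bb is accepted by both M and N.
Hence L(M) ∩ L(N) ≠ ∅.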